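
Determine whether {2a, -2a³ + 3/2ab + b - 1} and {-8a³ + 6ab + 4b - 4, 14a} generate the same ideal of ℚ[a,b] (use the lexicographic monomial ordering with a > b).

Yes, the ideals are equal.

Since reduced Gröbner bases are canonical representatives of ideals under a given ordering, it suffices to compute and compare them.
Buchberger on the first generating set:
f_1 = 2a, LT = a.
f_2 = -2a³ + 3/2ab + b - 1, LT = a³.

S(f_1,f_2): lcm = a³. S = ¾ab + ½b - ½.
  reduce S modulo (f_1, f_2):
  remainder ½b - ½ ≠ 0; add g_3 = ½b - ½ to the basis.

The other S-polynomials (S(f_1,g_3), S(f_2,g_3)) all reduce to 0 modulo the current basis, so we have a Gröbner basis.
Inter-reduce: drop elements whose leading term is divisible by another's, tail-reduce, and make monic.
Reduced Gröbner basis: {a, b - 1}.

Buchberger on the second generating set:
h_1 = -8a³ + 6ab + 4b - 4, LT = a³.
h_2 = 14a, LT = a.

S(h_1,h_2): lcm = a³. S = -¾ab - ½b + ½.
  reduce S modulo (h_1, h_2):
  remainder -½b + ½ ≠ 0; add k_3 = -½b + ½ to the basis.

The other S-polynomials (S(h_1,k_3), S(h_2,k_3)) all reduce to 0 modulo the current basis, so we have a Gröbner basis.
Inter-reduce: drop elements whose leading term is divisible by another's, tail-reduce, and make monic.
Reduced Gröbner basis: {a, b - 1}.

The two bases agree; hence the ideals are identical.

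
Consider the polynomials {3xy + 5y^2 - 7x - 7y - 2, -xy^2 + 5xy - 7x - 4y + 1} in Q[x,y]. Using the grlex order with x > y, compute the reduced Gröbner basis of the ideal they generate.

G = {y^3 - 61/15y^2 - 7/15x + 14/15y + 5/3, x^2 + 25/7y^2 + 122/7x + 90/7y, xy + 5/3y^2 - 7/3x - 7/3y - 2/3}

f_1 = 3xy + 5y^2 - 7x - 7y - 2, LT = xy.
f_2 = -xy^2 + 5xy - 7x - 4y + 1, LT = xy^2.

S(f_1,f_2): lcm = xy^2. S = 5/3y^3 + 8/3xy - 7/3y^2 - 7x - 14/3y + 1.
  leading term y^3: no divisor's leading term divides it; move 5/3y^3 to the remainder.
  leading term xy: subtract (8/9)·f_1 from 8/3xy - 7/3y^2 - 7x - 14/3y + 1 → -61/9y^2 - 7/9x + 14/9y + 25/9
  leading term y^2: no divisor's leading term divides it; move -61/9y^2 to the remainder.
  leading term x: no divisor's leading term divides it; move -7/9x to the remainder.
  leading term y: no divisor's leading term divides it; move 14/9y to the remainder.
  leading term 1: no divisor's leading term divides it; move 25/9 to the remainder.
  remainder 5/3y^3 - 61/9y^2 - 7/9x + 14/9y + 25/9 ≠ 0; add g_3 = 5/3y^3 - 61/9y^2 - 7/9x + 14/9y + 25/9 to the basis.

S(f_1,g_3): lcm = xy^3. S = 5/3y^4 + 26/15xy^2 - 7/3y^3 + 7/15x^2 - 14/15xy - 2/3y^2 - 5/3x.
  leading term y^4: subtract (y)·g_3 from 5/3y^4 + 26/15xy^2 - 7/3y^3 + 7/15x^2 - 14/15xy - 2/3y^2 - 5/3x → 26/15xy^2 + 40/9y^3 + 7/15x^2 - 7/45xy - 20/9y^2 - 5/3x - 25/9y
  leading term xy^2: subtract (26/45y)·f_1 from 26/15xy^2 + 40/9y^3 + 7/15x^2 - 7/45xy - 20/9y^2 - 5/3x - 25/9y → 14/9y^3 + 7/15x^2 + 35/9xy + 82/45y^2 - 5/3x - 73/45y
  leading term y^3: subtract (14/15)·g_3 from 14/9y^3 + 7/15x^2 + 35/9xy + 82/45y^2 - 5/3x - 73/45y → 7/15x^2 + 35/9xy + 220/27y^2 - 127/135x - 83/27y - 70/27
  leading term x^2: no divisor's leading term divides it; move 7/15x^2 to the remainder.
  leading term xy: subtract (35/27)·f_1 from 35/9xy + 220/27y^2 - 127/135x - 83/27y - 70/27 → 5/3y^2 + 122/15x + 6y
  leading term y^2: no divisor's leading term divides it; move 5/3y^2 to the remainder.
  leading term x: no divisor's leading term divides it; move 122/15x to the remainder.
  leading term y: no divisor's leading term divides it; move 6y to the remainder.
  remainder 7/15x^2 + 5/3y^2 + 122/15x + 6y ≠ 0; add g_4 = 7/15x^2 + 5/3y^2 + 122/15x + 6y to the basis.

The other S-polynomials (S(f_2,g_3), S(f_1,g_4), S(f_2,g_4), S(g_3,g_4)) all reduce to 0 modulo the current basis, so we have a Gröbner basis.
Inter-reduce: drop elements whose leading term is divisible by another's, tail-reduce, and make monic.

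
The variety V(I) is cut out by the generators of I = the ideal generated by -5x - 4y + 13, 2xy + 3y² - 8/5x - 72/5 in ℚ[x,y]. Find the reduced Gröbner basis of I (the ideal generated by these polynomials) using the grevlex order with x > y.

G = {y² + 162/35y - 464/35, x + ⅘y - 13/5}

f_1 = -5x - 4y + 13, LT = x.
f_2 = 2xy + 3y² - 8/5x - 72/5, LT = xy.

S(f_1,f_2): lcm = xy. S = -7/10y² + ⅘x - 13/5y + 36/5.
  leading term y²: no divisor's leading term divides it; move -7/10y² to the remainder.
  leading term x: subtract (-4/25)·f_1 from ⅘x - 13/5y + 36/5 → -81/25y + 232/25
  leading term y: no divisor's leading term divides it; move -81/25y to the remainder.
  leading term 1: no divisor's leading term divides it; move 232/25 to the remainder.
  remainder -7/10y² - 81/25y + 232/25 ≠ 0; add g_3 = -7/10y² - 81/25y + 232/25 to the basis.

The other S-polynomials (S(f_1,g_3), S(f_2,g_3)) all reduce to 0 modulo the current basis, so we have a Gröbner basis.
Inter-reduce: drop elements whose leading term is divisible by another's, tail-reduce, and make monic.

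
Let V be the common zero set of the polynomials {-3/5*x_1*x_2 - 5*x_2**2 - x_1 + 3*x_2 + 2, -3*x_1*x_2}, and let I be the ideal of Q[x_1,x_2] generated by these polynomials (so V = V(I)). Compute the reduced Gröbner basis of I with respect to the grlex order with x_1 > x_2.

f_1 = -3/5*x_1*x_2 - 5*x_2**2 - x_1 + 3*x_2 + 2, LT = x_1*x_2.
f_2 = -3*x_1*x_2, LT = x_1*x_2.

S(f_1,f_2): lcm = x_1*x_2. S = 25/3*x_2**2 + 5/3*x_1 - 5*x_2 - 10/3.
  leading term x_2**2: no divisor's leading term divides it; move 25/3*x_2**2 to the remainder.
  leading term x_1: no divisor's leading term divides it; move 5/3*x_1 to the remainder.
  leading term x_2: no divisor's leading term divides it; move -5*x_2 to the remainder.
  leading term 1: no divisor's leading term divides it; move -10/3 to the remainder.
  remainder 25/3*x_2**2 + 5/3*x_1 - 5*x_2 - 10/3 ≠ 0; add g_3 = 25/3*x_2**2 + 5/3*x_1 - 5*x_2 - 10/3 to the basis.

S(f_1,g_3): lcm = x_1*x_2**2. S = 25/3*x_2**3 - 1/5*x_1**2 + 34/15*x_1*x_2 - 5*x_2**2 + 2/5*x_1 - 10/3*x_2.
  leading term x_2**3: subtract (x_2)·g_3 from 25/3*x_2**3 - 1/5*x_1**2 + 34/15*x_1*x_2 - 5*x_2**2 + 2/5*x_1 - 10/3*x_2 → -1/5*x_1**2 + 3/5*x_1*x_2 + 2/5*x_1
  leading term x_1**2: no divisor's leading term divides it; move -1/5*x_1**2 to the remainder.
  leading term x_1*x_2: subtract (-1)·f_1 from 3/5*x_1*x_2 + 2/5*x_1 → -5*x_2**2 - 3/5*x_1 + 3*x_2 + 2
  leading term x_2**2: subtract (-3/5)·g_3 from -5*x_2**2 - 3/5*x_1 + 3*x_2 + 2 → 2/5*x_1
  leading term x_1: no divisor's leading term divides it; move 2/5*x_1 to the remainder.
  remainder -1/5*x_1**2 + 2/5*x_1 ≠ 0; add g_4 = -1/5*x_1**2 + 2/5*x_1 to the basis.

The other S-polynomials (S(f_2,g_3), S(f_1,g_4), S(f_2,g_4), S(g_3,g_4)) all reduce to 0 modulo the current basis, so we have a Gröbner basis.
Inter-reduce: drop elements whose leading term is divisible by another's, tail-reduce, and make monic.

G = {x_1**2 - 2*x_1, x_1*x_2, x_2**2 + 1/5*x_1 - 3/5*x_2 - 2/5}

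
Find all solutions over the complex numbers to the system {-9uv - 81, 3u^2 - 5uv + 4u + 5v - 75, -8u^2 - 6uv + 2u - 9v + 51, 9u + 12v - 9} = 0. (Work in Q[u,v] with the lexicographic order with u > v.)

Compute a lex Gröbner basis by Buchberger's algorithm.
f_1 = -9uv - 81, LT = uv.
f_2 = 3u^2 - 5uv + 4u + 5v - 75, LT = u^2.
f_3 = -8u^2 - 6uv + 2u - 9v + 51, LT = u^2.
f_4 = 9u + 12v - 9, LT = u.

S(f_1,f_2): lcm = u^2v. S = 5/3uv^2 - 4/3uv + 9u - 5/3v^2 + 25v.
  leading term uv^2: subtract (-5/27v)·f_1 from 5/3uv^2 - 4/3uv + 9u - 5/3v^2 + 25v → -4/3uv + 9u - 5/3v^2 + 10v
  leading term uv: subtract (4/27)·f_1 from -4/3uv + 9u - 5/3v^2 + 10v → 9u - 5/3v^2 + 10v + 12
  leading term u: subtract (1)·f_4 from 9u - 5/3v^2 + 10v + 12 → -5/3v^2 - 2v + 21
  leading term v^2: no divisor's leading term divides it; move -5/3v^2 to the remainder.
  leading term v: no divisor's leading term divides it; move -2v to the remainder.
  leading term 1: no divisor's leading term divides it; move 21 to the remainder.
  remainder -5/3v^2 - 2v + 21 ≠ 0; add h_5 = -5/3v^2 - 2v + 21 to the basis.

S(f_1,f_3): lcm = u^2v. S = -3/4uv^2 + 1/4uv + 9u - 9/8v^2 + 51/8v.
  leading term uv^2: subtract (1/12v)·f_1 from -3/4uv^2 + 1/4uv + 9u - 9/8v^2 + 51/8v → 1/4uv + 9u - 9/8v^2 + 105/8v
  leading term uv: subtract (-1/36)·f_1 from 1/4uv + 9u - 9/8v^2 + 105/8v → 9u - 9/8v^2 + 105/8v - 9/4
  leading term u: subtract (1)·f_4 from 9u - 9/8v^2 + 105/8v - 9/4 → -9/8v^2 + 9/8v + 27/4
  leading term v^2: subtract (27/40)·h_5 from -9/8v^2 + 9/8v + 27/4 → 99/40v - 297/40
  leading term v: no divisor's leading term divides it; move 99/40v to the remainder.
  leading term 1: no divisor's leading term divides it; move -297/40 to the remainder.
  remainder 99/40v - 297/40 ≠ 0; add h_6 = 99/40v - 297/40 to the basis.

The other S-polynomials (S(f_1,f_4), S(f_2,f_3), S(f_2,f_4), S(f_3,f_4), S(f_1,h_5), S(f_2,h_5), S(f_3,h_5), S(f_4,h_5), S(f_1,h_6), S(f_2,h_6), S(f_3,h_6), S(f_4,h_6), S(h_5,h_6)) all reduce to 0 modulo the current basis, so we have a Gröbner basis.
Inter-reduce: drop elements whose leading term is divisible by another's, tail-reduce, and make monic.
Reduced Gröbner basis: {u + 3, v - 3}.

From the last basis element, v - 3 = 0, so v takes values in {3}. Each choice, substituted upward through the basis, yields the corresponding point(s) of the solution set.
  v = 3: the earlier basis element becomes u + 3 = 0, giving u = -3 — point (-3, 3).
Substituting each solution back into the original system confirms all equations vanish.

{(-3, 3)}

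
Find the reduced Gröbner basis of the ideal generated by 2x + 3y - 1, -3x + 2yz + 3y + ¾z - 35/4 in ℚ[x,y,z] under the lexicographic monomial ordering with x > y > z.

f_1 = 2x + 3y - 1, LT = x.
f_2 = -3x + 2yz + 3y + ¾z - 35/4, LT = x.

S(f_1,f_2): lcm = x. S = ⅔yz + 5/2y + ¼z - 41/12.
  reduce S modulo (f_1, f_2):
  remainder ⅔yz + 5/2y + ¼z - 41/12 ≠ 0; add g_3 = ⅔yz + 5/2y + ¼z - 41/12 to the basis.

The other S-polynomials (S(f_1,g_3), S(f_2,g_3)) all reduce to 0 modulo the current basis, so we have a Gröbner basis.
Inter-reduce: drop elements whose leading term is divisible by another's, tail-reduce, and make monic.

G = {x + 3/2y - ½, yz + 15/4y + ⅜z - 41/8}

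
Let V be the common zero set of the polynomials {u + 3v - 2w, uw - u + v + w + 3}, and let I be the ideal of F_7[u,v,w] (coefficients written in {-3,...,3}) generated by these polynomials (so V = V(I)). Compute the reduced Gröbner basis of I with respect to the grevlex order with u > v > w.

G = {vw - 3w^2 + v - 2w - 1, u + 3v - 2w}

f_1 = u + 3v - 2w, LT = u.
f_2 = uw - u + v + w + 3, LT = uw.

S(f_1,f_2): lcm = uw. S = 3vw - 2w^2 + u - v - w - 3.
  leading term vw: no divisor's leading term divides it; move 3vw to the remainder.
  leading term w^2: no divisor's leading term divides it; move -2w^2 to the remainder.
  leading term u: subtract (1)·f_1 from u - v - w - 3 → 3v + w - 3
  leading term v: no divisor's leading term divides it; move 3v to the remainder.
  leading term w: no divisor's leading term divides it; move w to the remainder.
  leading term 1: no divisor's leading term divides it; move -3 to the remainder.
  remainder 3vw - 2w^2 + 3v + w - 3 ≠ 0; add g_3 = 3vw - 2w^2 + 3v + w - 3 to the basis.

The other S-polynomials (S(f_1,g_3), S(f_2,g_3)) all reduce to 0 modulo the current basis, so we have a Gröbner basis.
Inter-reduce: drop elements whose leading term is divisible by another's, tail-reduce, and make monic.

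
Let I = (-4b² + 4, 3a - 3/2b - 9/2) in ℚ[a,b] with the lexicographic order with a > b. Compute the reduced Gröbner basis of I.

This is the nonlinear analogue of row-reducing a linear system.

f_1 = -4b² + 4, LT = b².
f_2 = 3a - 3/2b - 9/2, LT = a.

S(f_1,f_2): leading monomials are coprime, so the S-polynomial reduces to 0 (Buchberger's first criterion).
Every S-polynomial of the final basis reduces to 0, so we have a Gröbner basis.

G = {a - ½b - 3/2, b² - 1}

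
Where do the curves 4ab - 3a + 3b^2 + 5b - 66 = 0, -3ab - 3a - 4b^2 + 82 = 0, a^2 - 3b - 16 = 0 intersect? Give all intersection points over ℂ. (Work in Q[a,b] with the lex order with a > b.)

{(-2, -4)}

Compute a lex Gröbner basis by Buchberger's algorithm.
f_1 = 4ab - 3a + 3b^2 + 5b - 66, LT = ab.
f_2 = -3ab - 3a - 4b^2 + 82, LT = ab.
f_3 = a^2 - 3b - 16, LT = a^2.

S(f_1,f_2): lcm = ab. S = -7/4a - 7/12b^2 + 5/4b + 65/6.
  leading term a: no divisor's leading term divides it; move -7/4a to the remainder.
  leading term b^2: no divisor's leading term divides it; move -7/12b^2 to the remainder.
  leading term b: no divisor's leading term divides it; move 5/4b to the remainder.
  leading term 1: no divisor's leading term divides it; move 65/6 to the remainder.
  remainder -7/4a - 7/12b^2 + 5/4b + 65/6 ≠ 0; add h_4 = -7/4a - 7/12b^2 + 5/4b + 65/6 to the basis.

S(f_1,f_3): lcm = a^2b. S = -3/4a^2 + 3/4ab^2 + 5/4ab - 33/2a + 3b^2 + 16b.
  leading term a^2: subtract (-3/4)·f_3 from -3/4a^2 + 3/4ab^2 + 5/4ab - 33/2a + 3b^2 + 16b → 3/4ab^2 + 5/4ab - 33/2a + 3b^2 + 55/4b - 12
  leading term ab^2: subtract (3/16b)·f_1 from 3/4ab^2 + 5/4ab - 33/2a + 3b^2 + 55/4b - 12 → 29/16ab - 33/2a - 9/16b^3 + 33/16b^2 + 209/8b - 12
  leading term ab: subtract (29/64)·f_1 from 29/16ab - 33/2a - 9/16b^3 + 33/16b^2 + 209/8b - 12 → -969/64a - 9/16b^3 + 45/64b^2 + 1527/64b + 573/32
  leading term a: subtract (969/112)·h_4 from -969/64a - 9/16b^3 + 45/64b^2 + 1527/64b + 573/32 → -9/16b^3 + 23/4b^2 + 1461/112b - 2123/28
  leading term b^3: no divisor's leading term divides it; move -9/16b^3 to the remainder.
  leading term b^2: no divisor's leading term divides it; move 23/4b^2 to the remainder.
  leading term b: no divisor's leading term divides it; move 1461/112b to the remainder.
  leading term 1: no divisor's leading term divides it; move -2123/28 to the remainder.
  remainder -9/16b^3 + 23/4b^2 + 1461/112b - 2123/28 ≠ 0; add h_5 = -9/16b^3 + 23/4b^2 + 1461/112b - 2123/28 to the basis.

S(f_2,f_3): lcm = a^2b. S = a^2 + 4/3ab^2 - 82/3a + 3b^2 + 16b.
  leading term a^2: subtract (1)·f_3 from a^2 + 4/3ab^2 - 82/3a + 3b^2 + 16b → 4/3ab^2 - 82/3a + 3b^2 + 19b + 16
  leading term ab^2: subtract (1/3b)·f_1 from 4/3ab^2 - 82/3a + 3b^2 + 19b + 16 → ab - 82/3a - b^3 + 4/3b^2 + 41b + 16
  leading term ab: subtract (1/4)·f_1 from ab - 82/3a - b^3 + 4/3b^2 + 41b + 16 → -319/12a - b^3 + 7/12b^2 + 159/4b + 65/2
  leading term a: subtract (319/21)·h_4 from -319/12a - b^3 + 7/12b^2 + 159/4b + 65/2 → -b^3 + 85/9b^2 + 436/21b - 8320/63
  leading term b^3: subtract (16/9)·h_5 from -b^3 + 85/9b^2 + 436/21b - 8320/63 → -7/9b^2 - 17/7b + 172/63
  leading term b^2: no divisor's leading term divides it; move -7/9b^2 to the remainder.
  leading term b: no divisor's leading term divides it; move -17/7b to the remainder.
  leading term 1: no divisor's leading term divides it; move 172/63 to the remainder.
  remainder -7/9b^2 - 17/7b + 172/63 ≠ 0; add h_6 = -7/9b^2 - 17/7b + 172/63 to the basis.

S(f_1,h_4): lcm = ab. S = -3/4a - 1/3b^3 + 41/28b^2 + 625/84b - 33/2.
  leading term a: subtract (3/7)·h_4 from -3/4a - 1/3b^3 + 41/28b^2 + 625/84b - 33/2 → -1/3b^3 + 12/7b^2 + 145/21b - 148/7
  leading term b^3: subtract (16/27)·h_5 from -1/3b^3 + 12/7b^2 + 145/21b - 148/7 → -320/189b^2 - 52/63b + 4496/189
  leading term b^2: subtract (320/147)·h_6 from -320/189b^2 - 52/63b + 4496/189 → 13772/3087b + 55088/3087
  leading term b: no divisor's leading term divides it; move 13772/3087b to the remainder.
  leading term 1: no divisor's leading term divides it; move 55088/3087 to the remainder.
  remainder 13772/3087b + 55088/3087 ≠ 0; add h_7 = 13772/3087b + 55088/3087 to the basis.

The other S-polynomials (S(f_2,h_4), S(f_3,h_4), S(f_1,h_5), S(f_2,h_5), S(f_3,h_5), S(h_4,h_5), S(f_1,h_6), S(f_2,h_6), S(f_3,h_6), S(h_4,h_6), S(h_5,h_6), S(f_1,h_7), S(f_2,h_7), S(f_3,h_7), S(h_4,h_7), S(h_5,h_7), S(h_6,h_7)) all reduce to 0 modulo the current basis, so we have a Gröbner basis.
Inter-reduce: drop elements whose leading term is divisible by another's, tail-reduce, and make monic.
Reduced Gröbner basis: {a + 2, b + 4}.

From the last basis element, b + 4 = 0, so b takes values in {-4}. Each choice, substituted upward through the basis, yields the corresponding point(s) of the solution set.
  b = -4: the earlier basis element becomes a + 2 = 0, giving a = -2 — point (-2, -4).
A lex Gröbner basis triangularizes the system, enabling back-substitution.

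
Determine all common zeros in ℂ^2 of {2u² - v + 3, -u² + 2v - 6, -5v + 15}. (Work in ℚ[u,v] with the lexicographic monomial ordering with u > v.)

Compute a lex Gröbner basis by Buchberger's algorithm.
f_1 = 2u² - v + 3, LT = u².
f_2 = -u² + 2v - 6, LT = u².
f_3 = -5v + 15, LT = v.

The S-polynomials (S(f_1,f_2), S(f_1,f_3), S(f_2,f_3)) all reduce to 0 modulo the current basis, so we have a Gröbner basis.
Inter-reduce: drop elements whose leading term is divisible by another's, tail-reduce, and make monic.
Reduced Gröbner basis: {u², v - 3}.

A lex Gröbner basis eliminates variables successively. Here v - 3 depends only on v, with roots {3}; lifting each root through the earlier basis elements recovers the full solutions.
  v = 3: the earlier basis element becomes u² = 0, giving u = 0 — point (0, 3).
Each listed point satisfies every original equation (direct substitution).

{(0, 3)}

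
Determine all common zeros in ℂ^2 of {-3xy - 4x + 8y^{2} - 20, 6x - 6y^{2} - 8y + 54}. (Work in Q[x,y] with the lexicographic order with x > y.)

Compute a lex Gröbner basis by Buchberger's algorithm.
f_1 = -3xy - 4x + 8y^{2} - 20, LT = xy.
f_2 = 6x - 6y^{2} - 8y + 54, LT = x.

S(f_1,f_2): lcm = xy. S = \tfrac{4}{3}x + y^{3} - \tfrac{4}{3}y^{2} - 9y + \tfrac{20}{3}.
  leading term x: subtract (\tfrac{2}{9})·f_2 from \tfrac{4}{3}x + y^{3} - \tfrac{4}{3}y^{2} - 9y + \tfrac{20}{3} → y^{3} - \tfrac{65}{9}y - \tfrac{16}{3}
  leading term y^{3}: no divisor's leading term divides it; move y^{3} to the remainder.
  leading term y: no divisor's leading term divides it; move -\tfrac{65}{9}y to the remainder.
  leading term 1: no divisor's leading term divides it; move -\tfrac{16}{3} to the remainder.
  remainder y^{3} - \tfrac{65}{9}y - \tfrac{16}{3} ≠ 0; add h_3 = y^{3} - \tfrac{65}{9}y - \tfrac{16}{3} to the basis.

The other S-polynomials (S(f_1,h_3), S(f_2,h_3)) all reduce to 0 modulo the current basis, so we have a Gröbner basis.
Inter-reduce: drop elements whose leading term is divisible by another's, tail-reduce, and make monic.
Reduced Gröbner basis: {x - y^{2} - \tfrac{4}{3}y + 9, y^{3} - \tfrac{65}{9}y - \tfrac{16}{3}}.

Since the basis is lex-ordered, y^{3} - \tfrac{65}{9}y - \tfrac{16}{3} is univariate in y. Its roots are {3, -3/2 - sqrt(17)/6, -3/2 + sqrt(17)/6}. Back-substituting each root into the other basis elements fixes the other coordinates.
  y = 3: the earlier basis element becomes x - 4 = 0, giving x = 4 — point (4, 3).
  y = -3/2 - sqrt(17)/6: the earlier basis element becomes x - 5*sqrt(17)/18 + 149/18 = 0, giving x = -149/18 + 5*sqrt(17)/18 — point (-149/18 + 5*sqrt(17)/18, -3/2 - sqrt(17)/6).
  y = -3/2 + sqrt(17)/6: the earlier basis element becomes x + 5*sqrt(17)/18 + 149/18 = 0, giving x = -149/18 - 5*sqrt(17)/18 — point (-149/18 - 5*sqrt(17)/18, -3/2 + sqrt(17)/6).
Check: every point annihilates each of the original generators.
This is the nonlinear analogue of row-reducing a linear system.

{(4, 3), (-149/18 + 5*sqrt(17)/18, -3/2 - sqrt(17)/6), (-149/18 - 5*sqrt(17)/18, -3/2 + sqrt(17)/6)}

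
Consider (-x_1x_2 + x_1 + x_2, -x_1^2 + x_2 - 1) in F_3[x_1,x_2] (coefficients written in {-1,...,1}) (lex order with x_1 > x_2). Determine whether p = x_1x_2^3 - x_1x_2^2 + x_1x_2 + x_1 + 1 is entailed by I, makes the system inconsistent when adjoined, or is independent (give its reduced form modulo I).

x_1x_2^3 - x_1x_2^2 + x_1x_2 + x_1 + 1 is independent of I; its normal form modulo I is x_2 + 1.

First compute the reduced Gröbner basis of I by Buchberger's algorithm.
f_1 = -x_1x_2 + x_1 + x_2, LT = x_1x_2.
f_2 = -x_1^2 + x_2 - 1, LT = x_1^2.

S(f_1,f_2): lcm = x_1^2x_2. S = -x_1^2 - x_1x_2 + x_2^2 - x_2.
  leading term x_1^2: subtract (1)·f_2 from -x_1^2 - x_1x_2 + x_2^2 - x_2 → -x_1x_2 + x_2^2 + x_2 + 1
  leading term x_1x_2: subtract (1)·f_1 from -x_1x_2 + x_2^2 + x_2 + 1 → -x_1 + x_2^2 + 1
  leading term x_1: no divisor's leading term divides it; move -x_1 to the remainder.
  leading term x_2^2: no divisor's leading term divides it; move x_2^2 to the remainder.
  leading term 1: no divisor's leading term divides it; move 1 to the remainder.
  remainder -x_1 + x_2^2 + 1 ≠ 0; add h_3 = -x_1 + x_2^2 + 1 to the basis.

S(f_1,h_3): lcm = x_1x_2. S = -x_1 + x_2^3.
  leading term x_1: subtract (1)·h_3 from -x_1 + x_2^3 → x_2^3 - x_2^2 - 1
  leading term x_2^3: no divisor's leading term divides it; move x_2^3 to the remainder.
  leading term x_2^2: no divisor's leading term divides it; move -x_2^2 to the remainder.
  leading term 1: no divisor's leading term divides it; move -1 to the remainder.
  remainder x_2^3 - x_2^2 - 1 ≠ 0; add h_4 = x_2^3 - x_2^2 - 1 to the basis.

The other S-polynomials (S(f_2,h_3), S(f_1,h_4), S(f_2,h_4), S(h_3,h_4)) all reduce to 0 modulo the current basis, so we have a Gröbner basis.
Inter-reduce: drop elements whose leading term is divisible by another's, tail-reduce, and make monic.
Reduced Gröbner basis: {x_1 - x_2^2 - 1, x_2^3 - x_2^2 - 1}.
Label its elements g_1 = x_1 - x_2^2 - 1, g_2 = x_2^3 - x_2^2 - 1.

Reduce p = x_1x_2^3 - x_1x_2^2 + x_1x_2 + x_1 + 1 modulo G:
  leading term x_1x_2^3: subtract (x_2^3)·g_1 from x_1x_2^3 - x_1x_2^2 + x_1x_2 + x_1 + 1 → -x_1x_2^2 + x_1x_2 + x_1 + x_2^5 + x_2^3 + 1
  leading term x_1x_2^2: subtract (-x_2^2)·g_1 from -x_1x_2^2 + x_1x_2 + x_1 + x_2^5 + x_2^3 + 1 → x_1x_2 + x_1 + x_2^5 - x_2^4 + x_2^3 - x_2^2 + 1
  leading term x_1x_2: subtract (x_2)·g_1 from x_1x_2 + x_1 + x_2^5 - x_2^4 + x_2^3 - x_2^2 + 1 → x_1 + x_2^5 - x_2^4 - x_2^3 - x_2^2 + x_2 + 1
  leading term x_1: subtract (1)·g_1 from x_1 + x_2^5 - x_2^4 - x_2^3 - x_2^2 + x_2 + 1 → x_2^5 - x_2^4 - x_2^3 + x_2 - 1
  leading term x_2^5: subtract (x_2^2)·g_2 from x_2^5 - x_2^4 - x_2^3 + x_2 - 1 → -x_2^3 + x_2^2 + x_2 - 1
  leading term x_2^3: subtract (-1)·g_2 from -x_2^3 + x_2^2 + x_2 - 1 → x_2 + 1
  leading term x_2: no divisor's leading term divides it; move x_2 to the remainder.
  leading term 1: no divisor's leading term divides it; move 1 to the remainder.
  normal form = x_2 + 1.
The normal form is nonzero, so p ∉ I. Since p minus its normal form lies in I, I + (p) = I + (r) where r = x_2 + 1; decide whether this ideal is the whole ring.
Run Buchberger on G together with r (pairs among the g_i already reduce to 0 since G is a Gröbner basis):
g_1 = x_1 - x_2^2 - 1, LT = x_1.
g_2 = x_2^3 - x_2^2 - 1, LT = x_2^3.
r = x_2 + 1, LT = x_2.

The S-polynomials (S(g_1,g_2), S(g_1,r), S(g_2,r)) all reduce to 0 modulo the current basis, so we have a Gröbner basis.
Inter-reduce: drop elements whose leading term is divisible by another's, tail-reduce, and make monic.
Reduced Gröbner basis: {x_1 + 1, x_2 + 1}.
The reduced Gröbner basis of I + (p) is {x_1 + 1, x_2 + 1} ≠ {1}, a proper ideal, so the enlarged system stays consistent: p is independent of I, with normal form x_2 + 1.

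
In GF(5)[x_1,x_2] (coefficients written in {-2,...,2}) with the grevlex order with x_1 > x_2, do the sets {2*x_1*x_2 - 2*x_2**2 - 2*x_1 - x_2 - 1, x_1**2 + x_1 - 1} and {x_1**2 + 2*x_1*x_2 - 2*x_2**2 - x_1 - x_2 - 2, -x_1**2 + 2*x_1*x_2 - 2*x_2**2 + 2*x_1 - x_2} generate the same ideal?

Since reduced Gröbner bases are canonical representatives of ideals under a given ordering, it suffices to compute and compare them.
Buchberger on the first generating set:
f_1 = 2*x_1*x_2 - 2*x_2**2 - 2*x_1 - x_2 - 1, LT = x_1*x_2.
f_2 = x_1**2 + x_1 - 1, LT = x_1**2.

S(f_1,f_2): lcm = x_1**2*x_2. S = -x_1*x_2**2 - x_1**2 + x_1*x_2 + 2*x_1 + x_2.
  leading term x_1*x_2**2: subtract (2*x_2)·f_1 from -x_1*x_2**2 - x_1**2 + x_1*x_2 + 2*x_1 + x_2 → -x_2**3 - x_1**2 + 2*x_2**2 + 2*x_1 - 2*x_2
  leading term x_2**3: no divisor's leading term divides it; move -x_2**3 to the remainder.
  leading term x_1**2: subtract (-1)·f_2 from -x_1**2 + 2*x_2**2 + 2*x_1 - 2*x_2 → 2*x_2**2 - 2*x_1 - 2*x_2 - 1
  leading term x_2**2: no divisor's leading term divides it; move 2*x_2**2 to the remainder.
  leading term x_1: no divisor's leading term divides it; move -2*x_1 to the remainder.
  leading term x_2: no divisor's leading term divides it; move -2*x_2 to the remainder.
  leading term 1: no divisor's leading term divides it; move -1 to the remainder.
  remainder -x_2**3 + 2*x_2**2 - 2*x_1 - 2*x_2 - 1 ≠ 0; add g_3 = -x_2**3 + 2*x_2**2 - 2*x_1 - 2*x_2 - 1 to the basis.

S(f_1,g_3): lcm = x_1*x_2**3. S = -x_2**4 + x_1*x_2**2 + 2*x_2**3 - 2*x_1**2 - 2*x_1*x_2 + 2*x_2**2 - x_1.
  leading term x_2**4: subtract (x_2)·g_3 from -x_2**4 + x_1*x_2**2 + 2*x_2**3 - 2*x_1**2 - 2*x_1*x_2 + 2*x_2**2 - x_1 → x_1*x_2**2 - 2*x_1**2 - x_2**2 - x_1 + x_2
  leading term x_1*x_2**2: subtract (-2*x_2)·f_1 from x_1*x_2**2 - 2*x_1**2 - x_2**2 - x_1 + x_2 → x_2**3 - 2*x_1**2 + x_1*x_2 + 2*x_2**2 - x_1 - x_2
  leading term x_2**3: subtract (-1)·g_3 from x_2**3 - 2*x_1**2 + x_1*x_2 + 2*x_2**2 - x_1 - x_2 → -2*x_1**2 + x_1*x_2 - x_2**2 + 2*x_1 + 2*x_2 - 1
  leading term x_1**2: subtract (-2)·f_2 from -2*x_1**2 + x_1*x_2 - x_2**2 + 2*x_1 + 2*x_2 - 1 → x_1*x_2 - x_2**2 - x_1 + 2*x_2 + 2
  leading term x_1*x_2: subtract (-2)·f_1 from x_1*x_2 - x_2**2 - x_1 + 2*x_2 + 2 → 0
  remainder 0.

S(f_2,g_3): leading monomials are coprime, so the S-polynomial reduces to 0 (Buchberger's first criterion).
Every S-polynomial of the final basis reduces to 0, so we have a Gröbner basis.
Inter-reduce: drop elements whose leading term is divisible by another's, tail-reduce, and make monic.
Reduced Gröbner basis: {x_2**3 - 2*x_2**2 + 2*x_1 + 2*x_2 + 1, x_1**2 + x_1 - 1, x_1*x_2 - x_2**2 - x_1 + 2*x_2 + 2}.

Buchberger on the second generating set:
h_1 = x_1**2 + 2*x_1*x_2 - 2*x_2**2 - x_1 - x_2 - 2, LT = x_1**2.
h_2 = -x_1**2 + 2*x_1*x_2 - 2*x_2**2 + 2*x_1 - x_2, LT = x_1**2.

S(h_1,h_2): lcm = x_1**2. S = -x_1*x_2 + x_2**2 + x_1 - 2*x_2 - 2.
  leading term x_1*x_2: no divisor's leading term divides it; move -x_1*x_2 to the remainder.
  leading term x_2**2: no divisor's leading term divides it; move x_2**2 to the remainder.
  leading term x_1: no divisor's leading term divides it; move x_1 to the remainder.
  leading term x_2: no divisor's leading term divides it; move -2*x_2 to the remainder.
  leading term 1: no divisor's leading term divides it; move -2 to the remainder.
  remainder -x_1*x_2 + x_2**2 + x_1 - 2*x_2 - 2 ≠ 0; add k_3 = -x_1*x_2 + x_2**2 + x_1 - 2*x_2 - 2 to the basis.

S(h_1,k_3): lcm = x_1**2*x_2. S = -2*x_1*x_2**2 - 2*x_2**3 + x_1**2 + 2*x_1*x_2 - x_2**2 - 2*x_1 - 2*x_2.
  leading term x_1*x_2**2: subtract (2*x_2)·k_3 from -2*x_1*x_2**2 - 2*x_2**3 + x_1**2 + 2*x_1*x_2 - x_2**2 - 2*x_1 - 2*x_2 → x_2**3 + x_1**2 - 2*x_2**2 - 2*x_1 + 2*x_2
  leading term x_2**3: no divisor's leading term divides it; move x_2**3 to the remainder.
  leading term x_1**2: subtract (1)·h_1 from x_1**2 - 2*x_2**2 - 2*x_1 + 2*x_2 → -2*x_1*x_2 - x_1 - 2*x_2 + 2
  leading term x_1*x_2: subtract (2)·k_3 from -2*x_1*x_2 - x_1 - 2*x_2 + 2 → -2*x_2**2 + 2*x_1 + 2*x_2 + 1
  leading term x_2**2: no divisor's leading term divides it; move -2*x_2**2 to the remainder.
  leading term x_1: no divisor's leading term divides it; move 2*x_1 to the remainder.
  leading term x_2: no divisor's leading term divides it; move 2*x_2 to the remainder.
  leading term 1: no divisor's leading term divides it; move 1 to the remainder.
  remainder x_2**3 - 2*x_2**2 + 2*x_1 + 2*x_2 + 1 ≠ 0; add k_4 = x_2**3 - 2*x_2**2 + 2*x_1 + 2*x_2 + 1 to the basis.

S(h_2,k_3): lcm = x_1**2*x_2. S = -x_1*x_2**2 + 2*x_2**3 + x_1**2 + x_1*x_2 + x_2**2 - 2*x_1.
  leading term x_1*x_2**2: subtract (x_2)·k_3 from -x_1*x_2**2 + 2*x_2**3 + x_1**2 + x_1*x_2 + x_2**2 - 2*x_1 → x_2**3 + x_1**2 - 2*x_2**2 - 2*x_1 + 2*x_2
  leading term x_2**3: subtract (1)·k_4 from x_2**3 + x_1**2 - 2*x_2**2 - 2*x_1 + 2*x_2 → x_1**2 + x_1 - 1
  leading term x_1**2: subtract (1)·h_1 from x_1**2 + x_1 - 1 → -2*x_1*x_2 + 2*x_2**2 + 2*x_1 + x_2 + 1
  leading term x_1*x_2: subtract (2)·k_3 from -2*x_1*x_2 + 2*x_2**2 + 2*x_1 + x_2 + 1 → 0
  remainder 0.

S(h_1,k_4): leading monomials are coprime, so the S-polynomial reduces to 0 (Buchberger's first criterion).
S(h_2,k_4): leading monomials are coprime, so the S-polynomial reduces to 0 (Buchberger's first criterion).
S(k_3,k_4): lcm = x_1*x_2**3. S = -x_2**4 + x_1*x_2**2 + 2*x_2**3 - 2*x_1**2 - 2*x_1*x_2 + 2*x_2**2 - x_1.
  leading term x_2**4: subtract (-x_2)·k_4 from -x_2**4 + x_1*x_2**2 + 2*x_2**3 - 2*x_1**2 - 2*x_1*x_2 + 2*x_2**2 - x_1 → x_1*x_2**2 - 2*x_1**2 - x_2**2 - x_1 + x_2
  leading term x_1*x_2**2: subtract (-x_2)·k_3 from x_1*x_2**2 - 2*x_1**2 - x_2**2 - x_1 + x_2 → x_2**3 - 2*x_1**2 + x_1*x_2 + 2*x_2**2 - x_1 - x_2
  leading term x_2**3: subtract (1)·k_4 from x_2**3 - 2*x_1**2 + x_1*x_2 + 2*x_2**2 - x_1 - x_2 → -2*x_1**2 + x_1*x_2 - x_2**2 + 2*x_1 + 2*x_2 - 1
  leading term x_1**2: subtract (-2)·h_1 from -2*x_1**2 + x_1*x_2 - x_2**2 + 2*x_1 + 2*x_2 - 1 → 0
  remainder 0.

Every S-polynomial of the final basis reduces to 0, so we have a Gröbner basis.
Inter-reduce: drop elements whose leading term is divisible by another's, tail-reduce, and make monic.
Reduced Gröbner basis: {x_2**3 - 2*x_2**2 + 2*x_1 + 2*x_2 + 1, x_1**2 + x_1 - 1, x_1*x_2 - x_2**2 - x_1 + 2*x_2 + 2}.

Same reduced basis, so the two generating sets span the same ideal.

Yes, the ideals are equal.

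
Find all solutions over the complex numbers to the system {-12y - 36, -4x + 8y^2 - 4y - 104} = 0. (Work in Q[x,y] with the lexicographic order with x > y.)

{(-5, -3)}

Compute a lex Gröbner basis by Buchberger's algorithm.
f_1 = -12y - 36, LT = y.
f_2 = -4x + 8y^2 - 4y - 104, LT = x.

The S-polynomials (S(f_1,f_2)) all reduce to 0 modulo the current basis, so we have a Gröbner basis.
Inter-reduce: drop elements whose leading term is divisible by another's, tail-reduce, and make monic.
Reduced Gröbner basis: {x + 5, y + 3}.

Since the basis is lex-ordered, y + 3 is univariate in y. Its roots are {-3}. Back-substituting each root into the other basis elements fixes the other coordinates.
  y = -3: the earlier basis element becomes x + 5 = 0, giving x = -5 — point (-5, -3).
Each listed point satisfies every original equation (direct substitution).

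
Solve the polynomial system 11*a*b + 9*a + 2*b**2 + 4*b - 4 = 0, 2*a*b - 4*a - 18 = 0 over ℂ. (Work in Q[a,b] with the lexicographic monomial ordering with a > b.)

{(-3, -1), (-9/31 + 3*sqrt(177)*I/31, 1/2 - sqrt(177)*I/2), (-9/31 - 3*sqrt(177)*I/31, 1/2 + sqrt(177)*I/2)}

Compute a lex Gröbner basis by Buchberger's algorithm.
f_1 = 11*a*b + 9*a + 2*b**2 + 4*b - 4, LT = a*b.
f_2 = 2*a*b - 4*a - 18, LT = a*b.

S(f_1,f_2): lcm = a*b. S = 31/11*a + 2/11*b**2 + 4/11*b + 95/11.
  leading term a: no divisor's leading term divides it; move 31/11*a to the remainder.
  leading term b**2: no divisor's leading term divides it; move 2/11*b**2 to the remainder.
  leading term b: no divisor's leading term divides it; move 4/11*b to the remainder.
  leading term 1: no divisor's leading term divides it; move 95/11 to the remainder.
  remainder 31/11*a + 2/11*b**2 + 4/11*b + 95/11 ≠ 0; add h_3 = 31/11*a + 2/11*b**2 + 4/11*b + 95/11 to the basis.

S(f_1,h_3): lcm = a*b. S = 9/11*a - 2/31*b**3 + 18/341*b**2 - 921/341*b - 4/11.
  leading term a: subtract (9/31)·h_3 from 9/11*a - 2/31*b**3 + 18/341*b**2 - 921/341*b - 4/11 → -2/31*b**3 - 87/31*b - 89/31
  leading term b**3: no divisor's leading term divides it; move -2/31*b**3 to the remainder.
  leading term b: no divisor's leading term divides it; move -87/31*b to the remainder.
  leading term 1: no divisor's leading term divides it; move -89/31 to the remainder.
  remainder -2/31*b**3 - 87/31*b - 89/31 ≠ 0; add h_4 = -2/31*b**3 - 87/31*b - 89/31 to the basis.

S(f_2,h_3): lcm = a*b. S = -2*a - 2/31*b**3 - 4/31*b**2 - 95/31*b - 9.
  leading term a: subtract (-22/31)·h_3 from -2*a - 2/31*b**3 - 4/31*b**2 - 95/31*b - 9 → -2/31*b**3 - 87/31*b - 89/31
  leading term b**3: subtract (1)·h_4 from -2/31*b**3 - 87/31*b - 89/31 → 0
  remainder 0.

S(f_1,h_4): lcm = a*b**3. S = 9/11*a*b**2 - 87/2*a*b - 89/2*a + 2/11*b**4 + 4/11*b**3 - 4/11*b**2.
  leading term a*b**2: subtract (9/121*b)·f_1 from 9/11*a*b**2 - 87/2*a*b - 89/2*a + 2/11*b**4 + 4/11*b**3 - 4/11*b**2 → -10689/242*a*b - 89/2*a + 2/11*b**4 + 26/121*b**3 - 80/121*b**2 + 36/121*b
  leading term a*b: subtract (-10689/2662)·f_1 from -10689/242*a*b - 89/2*a + 2/11*b**4 + 26/121*b**3 - 80/121*b**2 + 36/121*b → -11129/1331*a + 2/11*b**4 + 26/121*b**3 + 9809/1331*b**2 + 21774/1331*b - 21378/1331
  leading term a: subtract (-359/121)·h_3 from -11129/1331*a + 2/11*b**4 + 26/121*b**3 + 9809/1331*b**2 + 21774/1331*b - 21378/1331 → 2/11*b**4 + 26/121*b**3 + 87/11*b**2 + 2110/121*b + 1157/121
  leading term b**4: subtract (-31/11*b)·h_4 from 2/11*b**4 + 26/121*b**3 + 87/11*b**2 + 2110/121*b + 1157/121 → 26/121*b**3 + 1131/121*b + 1157/121
  leading term b**3: subtract (-403/121)·h_4 from 26/121*b**3 + 1131/121*b + 1157/121 → 0
  remainder 0.

S(f_2,h_4): lcm = a*b**3. S = -2*a*b**2 - 87/2*a*b - 89/2*a - 9*b**2.
  leading term a*b**2: subtract (-2/11*b)·f_1 from -2*a*b**2 - 87/2*a*b - 89/2*a - 9*b**2 → -921/22*a*b - 89/2*a + 4/11*b**3 - 91/11*b**2 - 8/11*b
  leading term a*b: subtract (-921/242)·f_1 from -921/22*a*b - 89/2*a + 4/11*b**3 - 91/11*b**2 - 8/11*b → -1240/121*a + 4/11*b**3 - 80/121*b**2 + 1754/121*b - 1842/121
  leading term a: subtract (-40/11)·h_3 from -1240/121*a + 4/11*b**3 - 80/121*b**2 + 1754/121*b - 1842/121 → 4/11*b**3 + 174/11*b + 178/11
  leading term b**3: subtract (-62/11)·h_4 from 4/11*b**3 + 174/11*b + 178/11 → 0
  remainder 0.

S(h_3,h_4): leading monomials are coprime, so the S-polynomial reduces to 0 (Buchberger's first criterion).
Every S-polynomial of the final basis reduces to 0, so we have a Gröbner basis.
Inter-reduce: drop elements whose leading term is divisible by another's, tail-reduce, and make monic.
Reduced Gröbner basis: {a + 2/31*b**2 + 4/31*b + 95/31, b**3 + 87/2*b + 89/2}.

A lex Gröbner basis eliminates variables successively. Here b**3 + 87/2*b + 89/2 depends only on b, with roots {-1, 1/2 - sqrt(177)*I/2, 1/2 + sqrt(177)*I/2}; lifting each root through the earlier basis elements recovers the full solutions.
  b = -1: the earlier basis element becomes a + 3 = 0, giving a = -3 — point (-3, -1).
  b = 1/2 - sqrt(177)*I/2: the earlier basis element becomes a + 9/31 - 3*sqrt(177)*I/31 = 0, giving a = -9/31 + 3*sqrt(177)*I/31 — point (-9/31 + 3*sqrt(177)*I/31, 1/2 - sqrt(177)*I/2).
  b = 1/2 + sqrt(177)*I/2: the earlier basis element becomes a + 9/31 + 3*sqrt(177)*I/31 = 0, giving a = -9/31 - 3*sqrt(177)*I/31 — point (-9/31 - 3*sqrt(177)*I/31, 1/2 + sqrt(177)*I/2).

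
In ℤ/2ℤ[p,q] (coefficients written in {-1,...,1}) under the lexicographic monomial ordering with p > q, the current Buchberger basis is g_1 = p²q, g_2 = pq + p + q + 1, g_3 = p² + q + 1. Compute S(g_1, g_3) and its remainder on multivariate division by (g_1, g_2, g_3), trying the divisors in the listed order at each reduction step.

S(g_1, g_3) = q² + q; remainder on division = q² + q.

lcm(LM(g_1), LM(g_3)) = p²q.
S = (lcm/LT(g_1))·g_1 − (lcm/LT(g_3))·g_3 = q² + q.
Reduce S modulo (g_1, g_2, g_3) in that order:
  leading term q²: no divisor's leading term divides it; move q² to the remainder.
  leading term q: no divisor's leading term divides it; move q to the remainder.
The remainder q² + q is nonzero, so it would be added as the next basis element.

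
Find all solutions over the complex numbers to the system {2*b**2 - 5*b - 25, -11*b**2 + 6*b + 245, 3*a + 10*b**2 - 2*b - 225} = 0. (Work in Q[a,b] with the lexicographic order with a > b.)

Compute a lex Gröbner basis by Buchberger's algorithm.
f_1 = 2*b**2 - 5*b - 25, LT = b**2.
f_2 = -11*b**2 + 6*b + 245, LT = b**2.
f_3 = 3*a + 10*b**2 - 2*b - 225, LT = a.

S(f_1,f_2): lcm = b**2. S = -43/22*b + 215/22.
  leading term b: no divisor's leading term divides it; move -43/22*b to the remainder.
  leading term 1: no divisor's leading term divides it; move 215/22 to the remainder.
  remainder -43/22*b + 215/22 ≠ 0; add h_4 = -43/22*b + 215/22 to the basis.

S(f_1,f_3): leading monomials are coprime, so the S-polynomial reduces to 0 (Buchberger's first criterion).
S(f_2,f_3): leading monomials are coprime, so the S-polynomial reduces to 0 (Buchberger's first criterion).
S(f_1,h_4): lcm = b**2. S = 5/2*b - 25/2.
  leading term b: subtract (-55/43)·h_4 from 5/2*b - 25/2 → 0
  remainder 0.

S(f_2,h_4): lcm = b**2. S = 49/11*b - 245/11.
  leading term b: subtract (-98/43)·h_4 from 49/11*b - 245/11 → 0
  remainder 0.

S(f_3,h_4): leading monomials are coprime, so the S-polynomial reduces to 0 (Buchberger's first criterion).
Every S-polynomial of the final basis reduces to 0, so we have a Gröbner basis.
Inter-reduce: drop elements whose leading term is divisible by another's, tail-reduce, and make monic.
Reduced Gröbner basis: {a + 5, b - 5}.

Since the basis is lex-ordered, b - 5 is univariate in b. Its roots are {5}. Back-substituting each root into the other basis elements fixes the other coordinates.
  b = 5: the earlier basis element becomes a + 5 = 0, giving a = -5 — point (-5, 5).
Check: every point annihilates each of the original generators.
Zero-dimensionality of the ideal guarantees finitely many solutions over ℂ.

{(-5, 5)}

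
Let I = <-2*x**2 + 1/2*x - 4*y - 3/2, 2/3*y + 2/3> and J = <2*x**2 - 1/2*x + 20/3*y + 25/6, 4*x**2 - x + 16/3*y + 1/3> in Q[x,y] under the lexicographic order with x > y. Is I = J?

Equality of ideals is decidable: compute both reduced Gröbner bases (unique for the ordering) and check whether they agree.
Buchberger on the first generating set:
f_1 = -2*x**2 + 1/2*x - 4*y - 3/2, LT = x**2.
f_2 = 2/3*y + 2/3, LT = y.

S(f_1,f_2): leading monomials are coprime, so the S-polynomial reduces to 0 (Buchberger's first criterion).
Every S-polynomial of the final basis reduces to 0, so we have a Gröbner basis.
Inter-reduce: drop elements whose leading term is divisible by another's, tail-reduce, and make monic.
Reduced Gröbner basis: {x**2 - 1/4*x - 5/4, y + 1}.

Buchberger on the second generating set:
h_1 = 2*x**2 - 1/2*x + 20/3*y + 25/6, LT = x**2.
h_2 = 4*x**2 - x + 16/3*y + 1/3, LT = x**2.

S(h_1,h_2): lcm = x**2. S = 2*y + 2.
  leading term y: no divisor's leading term divides it; move 2*y to the remainder.
  leading term 1: no divisor's leading term divides it; move 2 to the remainder.
  remainder 2*y + 2 ≠ 0; add k_3 = 2*y + 2 to the basis.

S(h_1,k_3): leading monomials are coprime, so the S-polynomial reduces to 0 (Buchberger's first criterion).
S(h_2,k_3): leading monomials are coprime, so the S-polynomial reduces to 0 (Buchberger's first criterion).
Every S-polynomial of the final basis reduces to 0, so we have a Gröbner basis.
Inter-reduce: drop elements whose leading term is divisible by another's, tail-reduce, and make monic.
Reduced Gröbner basis: {x**2 - 1/4*x - 5/4, y + 1}.

The two bases agree; hence the ideals are identical.

Yes, the ideals are equal.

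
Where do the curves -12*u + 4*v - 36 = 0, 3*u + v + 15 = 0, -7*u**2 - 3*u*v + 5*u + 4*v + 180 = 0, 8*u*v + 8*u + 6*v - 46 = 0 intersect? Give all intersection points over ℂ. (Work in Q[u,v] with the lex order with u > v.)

Compute a lex Gröbner basis by Buchberger's algorithm.
f_1 = -12*u + 4*v - 36, LT = u.
f_2 = 3*u + v + 15, LT = u.
f_3 = -7*u**2 - 3*u*v + 5*u + 4*v + 180, LT = u**2.
f_4 = 8*u*v + 8*u + 6*v - 46, LT = u*v.

S(f_1,f_2): lcm = u. S = -2/3*v - 2.
  leading term v: no divisor's leading term divides it; move -2/3*v to the remainder.
  leading term 1: no divisor's leading term divides it; move -2 to the remainder.
  remainder -2/3*v - 2 ≠ 0; add h_5 = -2/3*v - 2 to the basis.

The other S-polynomials (S(f_1,f_3), S(f_1,f_4), S(f_2,f_3), S(f_2,f_4), S(f_3,f_4), S(f_1,h_5), S(f_2,h_5), S(f_3,h_5), S(f_4,h_5)) all reduce to 0 modulo the current basis, so we have a Gröbner basis.
Inter-reduce: drop elements whose leading term is divisible by another's, tail-reduce, and make monic.
Reduced Gröbner basis: {u + 4, v + 3}.

From the last basis element, v + 3 = 0, so v takes values in {-3}. Each choice, substituted upward through the basis, yields the corresponding point(s) of the solution set.
  v = -3: the earlier basis element becomes u + 4 = 0, giving u = -4 — point (-4, -3).
Zero-dimensionality of the ideal guarantees finitely many solutions over ℂ.

{(-4, -3)}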